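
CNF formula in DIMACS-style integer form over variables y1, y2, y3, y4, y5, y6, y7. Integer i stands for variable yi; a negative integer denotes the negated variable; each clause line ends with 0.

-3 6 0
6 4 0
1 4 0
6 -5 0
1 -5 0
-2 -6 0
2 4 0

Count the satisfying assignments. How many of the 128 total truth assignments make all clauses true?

Split on y6, then y4.
  y6=T, y4=T: y3, y7 free; 3 ways for (y1,y2,y5) × 2^2 = 12.
  y6=T, y4=F: a clause becomes empty — 0.
  y6=F, y4=T: forces y3=F; y5=F; y1, y2, y7 free → 2^3 = 8.
  y6=F, y4=F: a clause becomes empty — 0.
Total: 12 + 0 + 8 + 0 = 20.

20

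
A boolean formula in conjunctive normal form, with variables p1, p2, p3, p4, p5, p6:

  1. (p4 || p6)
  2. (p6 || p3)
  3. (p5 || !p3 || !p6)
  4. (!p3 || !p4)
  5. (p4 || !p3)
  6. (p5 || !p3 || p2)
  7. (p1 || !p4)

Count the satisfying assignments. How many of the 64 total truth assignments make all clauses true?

Case analysis on p3 and p4:
  p3=T, p4=T: a clause becomes empty — 0.
  p3=T, p4=F: a clause becomes empty — 0.
  p3=F, p4=T: remaining (p1,p2,p5,p6) ∈ {(T,F,F,T); (T,F,T,T); (T,T,F,T); (T,T,T,T)} — 4.
  p3=F, p4=F: forces p6=T; p1, p2, p5 free → 2^3 = 8.
Total: 0 + 0 + 4 + 8 = 12.

12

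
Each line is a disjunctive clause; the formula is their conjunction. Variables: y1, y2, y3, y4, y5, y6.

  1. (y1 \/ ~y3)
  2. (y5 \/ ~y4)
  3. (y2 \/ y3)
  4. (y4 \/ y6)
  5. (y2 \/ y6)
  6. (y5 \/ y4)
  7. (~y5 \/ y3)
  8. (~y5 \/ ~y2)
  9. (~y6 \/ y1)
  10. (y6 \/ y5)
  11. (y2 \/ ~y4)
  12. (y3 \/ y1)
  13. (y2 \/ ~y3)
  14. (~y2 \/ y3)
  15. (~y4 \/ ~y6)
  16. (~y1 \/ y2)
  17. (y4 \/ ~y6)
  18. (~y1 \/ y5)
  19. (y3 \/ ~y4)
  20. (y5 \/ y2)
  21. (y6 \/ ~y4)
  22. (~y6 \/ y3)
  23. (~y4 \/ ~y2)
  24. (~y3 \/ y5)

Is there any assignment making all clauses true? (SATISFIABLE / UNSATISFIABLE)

UNSATISFIABLE

y2 = True:
  propagation gives y5=False, y4=False; an empty clause results — contradiction.
y2 = False:
  propagation gives y3=True; an empty clause results — contradiction.
Every branch closes, so no satisfying assignment exists.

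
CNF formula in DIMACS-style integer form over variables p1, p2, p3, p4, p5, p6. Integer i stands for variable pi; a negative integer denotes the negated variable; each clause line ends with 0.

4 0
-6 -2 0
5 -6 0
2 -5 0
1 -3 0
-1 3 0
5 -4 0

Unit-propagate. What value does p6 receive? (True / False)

False

(p4) is a unit clause: p4 = True.
In (p5 || !p4), !p4 is now false; p5 must hold, so p5 = True.
(!p5 || p2): since p5 = True, the clause reduces to (p2). p2 = True.
In (!p6 || !p2), !p2 is now false; !p6 must hold, so p6 = False.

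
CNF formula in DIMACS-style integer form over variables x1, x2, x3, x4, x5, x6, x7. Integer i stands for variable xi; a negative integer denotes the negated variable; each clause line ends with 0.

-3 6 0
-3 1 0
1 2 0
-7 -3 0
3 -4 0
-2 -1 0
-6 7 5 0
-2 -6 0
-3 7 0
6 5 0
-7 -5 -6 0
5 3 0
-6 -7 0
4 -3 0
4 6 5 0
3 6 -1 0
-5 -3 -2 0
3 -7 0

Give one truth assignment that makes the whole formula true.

Set x1 = True and propagate.
  then x2 is forced to False.
The remaining clauses are satisfied by x3 = False, x4 = False, x5 = True, x6 = True, x7 = False.
Check each clause:
  1. (NOT x3 OR x6) — NOT x3 is true.
  2. (NOT x3 OR x1) — x1 is true.
  3. (x1 OR x2) — x1 is true.
  4. (NOT x3 OR NOT x7) — NOT x7 is true.
  5. (NOT x4 OR x3) — NOT x4 is true.
  6. (NOT x2 OR NOT x1) — NOT x2 is true.
  7. (x5 OR NOT x6 OR x7) — x5 is true.
  8. (NOT x2 OR NOT x6) — NOT x2 is true.
  9. (NOT x3 OR x7) — NOT x3 is true.
  10. (x6 OR x5) — x5 is true.
  11. (NOT x6 OR NOT x5 OR NOT x7) — NOT x7 is true.
  12. (x3 OR x5) — x5 is true.
  13. (NOT x6 OR NOT x7) — NOT x7 is true.
  14. (x4 OR NOT x3) — NOT x3 is true.
  15. (x6 OR x5 OR x4) — x5 is true.
  16. (NOT x1 OR x6 OR x3) — x6 is true.
  17. (NOT x5 OR NOT x2 OR NOT x3) — NOT x3 is true.
  18. (NOT x7 OR x3) — NOT x7 is true.

x1=True  x2=False  x3=False  x4=False  x5=True  x6=True  x7=False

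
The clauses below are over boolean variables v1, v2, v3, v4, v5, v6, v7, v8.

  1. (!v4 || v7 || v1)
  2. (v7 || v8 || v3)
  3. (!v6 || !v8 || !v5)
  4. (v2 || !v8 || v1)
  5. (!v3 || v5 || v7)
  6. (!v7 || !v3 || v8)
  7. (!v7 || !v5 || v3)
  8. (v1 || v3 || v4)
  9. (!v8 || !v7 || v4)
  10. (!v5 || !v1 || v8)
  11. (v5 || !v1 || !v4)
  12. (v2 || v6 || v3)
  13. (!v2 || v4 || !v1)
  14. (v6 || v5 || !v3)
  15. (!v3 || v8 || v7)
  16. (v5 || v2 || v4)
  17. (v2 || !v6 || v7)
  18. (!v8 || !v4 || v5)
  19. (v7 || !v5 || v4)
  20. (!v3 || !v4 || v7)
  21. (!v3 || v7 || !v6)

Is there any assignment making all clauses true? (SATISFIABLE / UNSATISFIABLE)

Set v1 = False and propagate.
Try v2 = False.
  then v8 is forced to False.
The remaining clauses are satisfied by v3 = False, v4 = True, v5 = False, v6 = True, v7 = True.
So v1=0  v2=0  v3=0  v4=1  v5=0  v6=1  v7=1  v8=0 is a satisfying assignment.

SATISFIABLE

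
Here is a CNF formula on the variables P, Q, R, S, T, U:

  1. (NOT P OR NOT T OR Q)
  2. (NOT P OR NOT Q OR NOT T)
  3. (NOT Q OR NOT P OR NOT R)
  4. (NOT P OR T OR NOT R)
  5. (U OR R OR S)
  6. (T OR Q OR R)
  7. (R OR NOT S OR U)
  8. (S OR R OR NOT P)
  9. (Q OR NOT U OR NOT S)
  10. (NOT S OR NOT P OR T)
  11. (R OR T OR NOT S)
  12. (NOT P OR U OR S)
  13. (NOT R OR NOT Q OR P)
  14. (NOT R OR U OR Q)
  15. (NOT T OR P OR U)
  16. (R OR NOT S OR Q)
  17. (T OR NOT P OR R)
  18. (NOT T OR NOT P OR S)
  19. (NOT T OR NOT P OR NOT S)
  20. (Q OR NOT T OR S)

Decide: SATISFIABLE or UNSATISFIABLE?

Branch on P: take P = False.
Try Q = False.
Set R = True and propagate.
  then U is forced to True.
  then S is forced to False.
  then T is forced to False.
So P=False  Q=False  R=True  S=False  T=False  U=True is a satisfying assignment.

SATISFIABLE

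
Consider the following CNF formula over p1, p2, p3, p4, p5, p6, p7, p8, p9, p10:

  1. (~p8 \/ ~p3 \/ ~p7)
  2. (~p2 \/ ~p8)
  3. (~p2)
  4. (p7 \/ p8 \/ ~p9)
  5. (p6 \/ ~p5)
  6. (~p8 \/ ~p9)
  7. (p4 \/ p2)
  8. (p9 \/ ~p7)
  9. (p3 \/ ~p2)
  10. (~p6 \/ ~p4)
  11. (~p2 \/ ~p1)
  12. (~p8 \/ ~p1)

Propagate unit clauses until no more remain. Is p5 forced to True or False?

False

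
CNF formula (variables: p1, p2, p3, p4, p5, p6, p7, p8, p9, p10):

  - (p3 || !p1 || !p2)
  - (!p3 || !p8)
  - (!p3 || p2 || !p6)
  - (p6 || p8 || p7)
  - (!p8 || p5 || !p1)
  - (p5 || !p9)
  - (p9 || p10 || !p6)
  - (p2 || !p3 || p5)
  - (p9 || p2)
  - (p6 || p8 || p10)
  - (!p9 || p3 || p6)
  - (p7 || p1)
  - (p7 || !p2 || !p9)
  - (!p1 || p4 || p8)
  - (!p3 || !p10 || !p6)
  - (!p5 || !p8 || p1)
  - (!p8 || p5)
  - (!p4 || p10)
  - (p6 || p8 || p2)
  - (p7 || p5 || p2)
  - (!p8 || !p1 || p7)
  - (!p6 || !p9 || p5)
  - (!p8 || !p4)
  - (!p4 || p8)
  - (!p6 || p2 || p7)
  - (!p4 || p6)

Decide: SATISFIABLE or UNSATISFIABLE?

Pure literal: p7 appears only positively; assign p7 = True.
Try p1 = False.
For the remaining variables, p2 = False, p3 = False, p4 = False, p5 = True, p6 = True, p8 = False, p9 = True, p10 = False works.
So p1 = False  p2 = False  p3 = False  p4 = False  p5 = True  p6 = True  p7 = True  p8 = False  p9 = True  p10 = False is a satisfying assignment.

SATISFIABLE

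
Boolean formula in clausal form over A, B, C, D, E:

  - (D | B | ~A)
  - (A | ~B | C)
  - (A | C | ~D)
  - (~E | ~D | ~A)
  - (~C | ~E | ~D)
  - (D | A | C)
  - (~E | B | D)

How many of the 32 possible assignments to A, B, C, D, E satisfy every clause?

13

Split on D, then A.
  D=T, A=T: remaining (B,C,E) ∈ {(F,F,F); (F,T,F); (T,F,F); (T,T,F)} — 4.
  D=T, A=F: remaining (B,C,E) ∈ {(F,T,F); (T,T,F)} — 2.
  D=F, A=T: remaining (B,C,E) ∈ {(T,F,F); (T,F,T); (T,T,F); (T,T,T)} — 4.
  D=F, A=F: remaining (B,C,E) ∈ {(F,T,F); (T,T,F); (T,T,T)} — 3.
Total: 4 + 2 + 4 + 3 = 13.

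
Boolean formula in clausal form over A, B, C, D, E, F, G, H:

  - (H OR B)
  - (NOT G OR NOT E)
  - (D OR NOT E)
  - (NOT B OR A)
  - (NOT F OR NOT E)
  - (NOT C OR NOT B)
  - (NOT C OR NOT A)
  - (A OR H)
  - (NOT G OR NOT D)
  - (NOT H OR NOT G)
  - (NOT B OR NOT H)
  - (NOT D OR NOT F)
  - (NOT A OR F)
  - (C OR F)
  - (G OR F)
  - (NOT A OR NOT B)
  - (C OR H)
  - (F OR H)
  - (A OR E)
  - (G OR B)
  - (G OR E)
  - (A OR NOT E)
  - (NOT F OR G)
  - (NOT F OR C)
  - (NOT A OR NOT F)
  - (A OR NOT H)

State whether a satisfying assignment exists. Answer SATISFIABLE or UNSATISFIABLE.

A = True:
  propagation gives C=False, F=True; an empty clause results — contradiction.
A = False:
  propagation gives B=False, H=True; an empty clause results — contradiction.
Every branch closes, so no satisfying assignment exists.

UNSATISFIABLE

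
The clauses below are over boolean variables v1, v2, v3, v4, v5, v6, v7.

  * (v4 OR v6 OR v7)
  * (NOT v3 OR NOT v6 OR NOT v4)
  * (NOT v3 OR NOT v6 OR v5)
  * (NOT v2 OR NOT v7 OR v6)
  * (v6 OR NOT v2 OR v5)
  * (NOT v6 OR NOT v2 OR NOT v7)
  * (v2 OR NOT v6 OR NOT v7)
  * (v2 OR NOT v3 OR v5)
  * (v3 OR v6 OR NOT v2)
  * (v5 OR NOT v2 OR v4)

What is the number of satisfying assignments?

Split on v6, then v2.
  v6=1, v2=1: v1 free; 4 ways for (v3,v4,v5,v7) × 2^1 = 8.
  v6=1, v2=0: v1 free; 5 ways for (v3,v4,v5,v7) × 2^1 = 10.
  v6=0, v2=1: remaining (v1,v3,v4,v5,v7) ∈ {(0,1,1,1,0); (1,1,1,1,0)} — 2.
  v6=0, v2=0: v1 free; 9 ways for (v3,v4,v5,v7) × 2^1 = 18.
Total: 8 + 10 + 2 + 18 = 38.

38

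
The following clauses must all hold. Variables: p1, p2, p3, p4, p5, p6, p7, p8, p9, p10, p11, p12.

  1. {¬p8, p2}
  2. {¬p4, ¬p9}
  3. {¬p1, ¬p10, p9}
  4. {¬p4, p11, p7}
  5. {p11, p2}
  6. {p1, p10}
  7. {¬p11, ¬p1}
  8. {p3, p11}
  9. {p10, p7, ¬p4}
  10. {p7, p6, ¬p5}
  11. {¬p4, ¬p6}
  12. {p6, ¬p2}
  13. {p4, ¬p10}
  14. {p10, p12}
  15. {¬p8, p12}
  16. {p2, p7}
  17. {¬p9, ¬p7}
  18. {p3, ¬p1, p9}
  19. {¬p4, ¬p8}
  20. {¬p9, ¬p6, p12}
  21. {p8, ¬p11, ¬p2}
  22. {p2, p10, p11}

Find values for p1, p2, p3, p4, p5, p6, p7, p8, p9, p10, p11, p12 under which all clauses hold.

p1 = T  p2 = T  p3 = T  p4 = F  p5 = F  p6 = T  p7 = T  p8 = F  p9 = F  p10 = F  p11 = F  p12 = T

Pure literal: p3 appears only positively; assign p3 = True.
p5 occurs only negated in the remaining clauses — set p5 = False.
Branch on p1: take p1 = True.
  then p11 is forced to False.
  then p2 is forced to True.
  then p6 is forced to True.
  then p4 is forced to False.
  then p10 is forced to False.
  then p12 is forced to True.
The remaining clauses are satisfied by p7 = True, p8 = False, p9 = False.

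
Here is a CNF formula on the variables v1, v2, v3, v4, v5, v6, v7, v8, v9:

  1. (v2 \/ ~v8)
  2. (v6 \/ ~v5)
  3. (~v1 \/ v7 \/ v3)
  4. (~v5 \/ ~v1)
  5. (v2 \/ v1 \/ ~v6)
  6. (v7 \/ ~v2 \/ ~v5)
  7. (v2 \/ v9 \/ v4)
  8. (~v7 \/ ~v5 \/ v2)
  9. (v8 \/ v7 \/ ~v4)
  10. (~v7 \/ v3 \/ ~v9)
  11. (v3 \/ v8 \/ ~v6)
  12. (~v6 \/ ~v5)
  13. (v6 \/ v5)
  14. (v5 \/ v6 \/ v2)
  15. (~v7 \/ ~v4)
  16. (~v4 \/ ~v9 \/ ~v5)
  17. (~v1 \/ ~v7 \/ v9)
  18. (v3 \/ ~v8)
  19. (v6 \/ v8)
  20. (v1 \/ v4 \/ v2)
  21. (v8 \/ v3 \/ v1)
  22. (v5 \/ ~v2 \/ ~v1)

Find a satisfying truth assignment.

v1 = F  v2 = T  v3 = T  v4 = F  v5 = F  v6 = T  v7 = F  v8 = F  v9 = T

v3 occurs only positively in the remaining clauses — set v3 = True.
Branch on v1: take v1 = False.
The remaining clauses are satisfied by v2 = True, v4 = False, v5 = False, v6 = True, v7 = False, v8 = False, v9 = True.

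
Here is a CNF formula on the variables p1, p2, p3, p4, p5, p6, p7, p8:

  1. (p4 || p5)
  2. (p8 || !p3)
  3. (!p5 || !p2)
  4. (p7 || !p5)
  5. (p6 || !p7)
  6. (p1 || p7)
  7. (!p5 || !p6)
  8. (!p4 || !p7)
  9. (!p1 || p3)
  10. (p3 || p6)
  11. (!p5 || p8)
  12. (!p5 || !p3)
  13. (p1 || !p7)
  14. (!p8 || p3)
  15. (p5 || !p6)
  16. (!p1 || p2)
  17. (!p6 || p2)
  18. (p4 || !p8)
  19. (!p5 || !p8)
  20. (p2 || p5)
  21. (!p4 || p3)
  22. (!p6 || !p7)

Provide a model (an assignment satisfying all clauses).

p1=T  p2=T  p3=T  p4=T  p5=F  p6=F  p7=F  p8=T

Check each clause:
  1. (p5 || p4) — p4 is true.
  2. (p8 || !p3) — p8 is true.
  3. (!p2 || !p5) — !p5 is true.
  4. (p7 || !p5) — !p5 is true.
  5. (!p7 || p6) — !p7 is true.
  6. (p1 || p7) — p1 is true.
  7. (!p5 || !p6) — !p6 is true.
  8. (!p4 || !p7) — !p7 is true.
  9. (p3 || !p1) — p3 is true.
  10. (p6 || p3) — p3 is true.
  11. (p8 || !p5) — p8 is true.
  12. (!p5 || !p3) — !p5 is true.
  13. (!p7 || p1) — p1 is true.
  14. (!p8 || p3) — p3 is true.
  15. (!p6 || p5) — !p6 is true.
  16. (p2 || !p1) — p2 is true.
  17. (!p6 || p2) — p2 is true.
  18. (!p8 || p4) — p4 is true.
  19. (!p8 || !p5) — !p5 is true.
  20. (p2 || p5) — p2 is true.
  21. (p3 || !p4) — p3 is true.
  22. (!p7 || !p6) — !p7 is true.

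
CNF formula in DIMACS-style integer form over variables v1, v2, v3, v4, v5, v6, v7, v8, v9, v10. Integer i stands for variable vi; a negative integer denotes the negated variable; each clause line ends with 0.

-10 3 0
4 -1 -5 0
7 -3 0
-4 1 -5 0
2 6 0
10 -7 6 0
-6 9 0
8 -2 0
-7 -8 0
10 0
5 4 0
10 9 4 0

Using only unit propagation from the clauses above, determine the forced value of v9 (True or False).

True

(v10) is a unit clause: v10 = True.
(v3 OR NOT v10): since v10 = True, the clause reduces to (v3). v3 = True.
In (v7 OR NOT v3), NOT v3 is now false; v7 must hold, so v7 = True.
In (NOT v8 OR NOT v7), NOT v7 is now false; NOT v8 must hold, so v8 = False.
In (NOT v2 OR v8), v8 is now false; NOT v2 must hold, so v2 = False.
(v2 OR v6) with v2 = False leaves only v6, so v6 = True.
(NOT v6 OR v9): since v6 = True, the clause reduces to (v9). v9 = True.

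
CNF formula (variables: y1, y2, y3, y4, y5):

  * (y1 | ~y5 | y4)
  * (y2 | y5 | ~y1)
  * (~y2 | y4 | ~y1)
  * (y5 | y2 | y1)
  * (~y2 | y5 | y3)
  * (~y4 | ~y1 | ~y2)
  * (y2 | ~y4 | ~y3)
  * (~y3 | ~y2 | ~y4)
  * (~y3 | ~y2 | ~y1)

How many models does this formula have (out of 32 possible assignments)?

6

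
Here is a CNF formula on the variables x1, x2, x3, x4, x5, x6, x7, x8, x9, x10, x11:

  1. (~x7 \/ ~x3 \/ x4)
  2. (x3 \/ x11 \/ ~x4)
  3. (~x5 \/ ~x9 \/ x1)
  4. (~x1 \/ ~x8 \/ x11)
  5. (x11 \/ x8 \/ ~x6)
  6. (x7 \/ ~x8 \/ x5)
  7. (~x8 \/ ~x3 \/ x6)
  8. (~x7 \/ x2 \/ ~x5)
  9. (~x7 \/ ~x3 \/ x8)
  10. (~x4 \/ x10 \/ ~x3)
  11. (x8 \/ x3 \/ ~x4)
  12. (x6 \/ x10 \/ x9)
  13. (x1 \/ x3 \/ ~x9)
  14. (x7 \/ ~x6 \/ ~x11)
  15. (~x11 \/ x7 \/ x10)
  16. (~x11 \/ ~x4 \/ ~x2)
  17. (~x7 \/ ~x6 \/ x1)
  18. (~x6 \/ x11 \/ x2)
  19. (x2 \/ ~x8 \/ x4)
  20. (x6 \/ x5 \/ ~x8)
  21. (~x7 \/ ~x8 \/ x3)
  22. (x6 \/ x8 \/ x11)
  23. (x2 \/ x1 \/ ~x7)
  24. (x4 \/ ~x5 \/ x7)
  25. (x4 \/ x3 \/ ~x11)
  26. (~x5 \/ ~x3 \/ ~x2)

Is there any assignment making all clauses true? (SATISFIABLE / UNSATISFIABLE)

SATISFIABLE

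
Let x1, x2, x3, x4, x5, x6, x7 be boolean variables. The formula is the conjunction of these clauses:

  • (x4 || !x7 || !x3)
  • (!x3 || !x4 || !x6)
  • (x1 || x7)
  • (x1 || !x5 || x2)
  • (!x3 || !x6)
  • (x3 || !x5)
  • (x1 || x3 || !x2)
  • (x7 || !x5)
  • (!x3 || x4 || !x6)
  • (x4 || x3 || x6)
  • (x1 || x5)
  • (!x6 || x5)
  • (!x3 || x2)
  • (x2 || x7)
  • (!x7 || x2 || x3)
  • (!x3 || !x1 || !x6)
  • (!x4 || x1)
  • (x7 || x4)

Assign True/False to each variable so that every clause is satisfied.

x1=True  x2=True  x3=True  x4=True  x5=True  x6=False  x7=True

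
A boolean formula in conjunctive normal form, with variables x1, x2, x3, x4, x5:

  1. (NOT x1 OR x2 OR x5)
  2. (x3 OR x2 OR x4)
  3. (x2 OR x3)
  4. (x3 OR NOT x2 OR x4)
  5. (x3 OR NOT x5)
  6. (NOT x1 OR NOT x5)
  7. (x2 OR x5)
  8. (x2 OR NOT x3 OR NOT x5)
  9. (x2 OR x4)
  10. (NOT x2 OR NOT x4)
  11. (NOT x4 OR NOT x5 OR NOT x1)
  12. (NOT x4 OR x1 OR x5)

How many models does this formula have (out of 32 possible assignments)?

3

Satisfying assignments:
  x1=0 x2=1 x3=1 x4=0 x5=0
  x1=0 x2=1 x3=1 x4=0 x5=1
  x1=1 x2=1 x3=1 x4=0 x5=0
Count: 3.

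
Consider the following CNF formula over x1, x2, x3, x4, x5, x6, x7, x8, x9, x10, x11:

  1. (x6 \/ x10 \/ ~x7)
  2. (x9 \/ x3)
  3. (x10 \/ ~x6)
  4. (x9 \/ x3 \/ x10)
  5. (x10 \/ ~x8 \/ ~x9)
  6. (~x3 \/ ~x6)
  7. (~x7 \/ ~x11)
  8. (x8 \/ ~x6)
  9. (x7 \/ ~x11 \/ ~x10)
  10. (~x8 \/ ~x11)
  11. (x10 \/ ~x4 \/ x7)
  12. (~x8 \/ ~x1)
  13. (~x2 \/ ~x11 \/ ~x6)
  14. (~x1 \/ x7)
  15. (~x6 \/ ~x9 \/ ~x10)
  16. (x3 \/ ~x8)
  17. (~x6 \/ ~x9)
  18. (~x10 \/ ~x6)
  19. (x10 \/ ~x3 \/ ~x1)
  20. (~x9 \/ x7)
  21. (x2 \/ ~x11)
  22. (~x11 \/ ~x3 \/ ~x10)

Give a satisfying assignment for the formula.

x1 occurs only negated in the remaining clauses — set x1 = False.
x11 occurs only negated in the remaining clauses — set x11 = False.
Branch on x3: take x3 = True.
  then x6 is forced to False.
For the remaining variables, x2 = True, x4 = True, x5 = False, x7 = False, x8 = True, x9 = False, x10 = True works.

x1=F, x2=T, x3=T, x4=T, x5=F, x6=F, x7=F, x8=T, x9=F, x10=T, x11=F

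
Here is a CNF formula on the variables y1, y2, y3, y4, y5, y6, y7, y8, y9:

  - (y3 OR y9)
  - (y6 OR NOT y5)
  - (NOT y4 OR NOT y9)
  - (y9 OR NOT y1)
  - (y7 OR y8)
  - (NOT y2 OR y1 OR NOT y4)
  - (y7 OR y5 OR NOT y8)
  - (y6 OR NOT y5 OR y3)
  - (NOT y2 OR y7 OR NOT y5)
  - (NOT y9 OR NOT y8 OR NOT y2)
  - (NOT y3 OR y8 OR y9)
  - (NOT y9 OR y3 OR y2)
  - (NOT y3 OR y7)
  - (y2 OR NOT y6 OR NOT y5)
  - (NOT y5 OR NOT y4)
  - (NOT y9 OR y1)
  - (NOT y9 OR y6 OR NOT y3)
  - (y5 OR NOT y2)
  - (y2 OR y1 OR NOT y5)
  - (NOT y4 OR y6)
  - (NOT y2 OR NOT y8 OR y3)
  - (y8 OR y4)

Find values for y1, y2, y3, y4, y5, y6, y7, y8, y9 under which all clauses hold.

y1=True  y2=False  y3=True  y4=False  y5=False  y6=True  y7=True  y8=True  y9=True

Check each clause:
  1. (y3 OR y9) — y9 is true.
  2. (NOT y5 OR y6) — NOT y5 is true.
  3. (NOT y9 OR NOT y4) — NOT y4 is true.
  4. (NOT y1 OR y9) — y9 is true.
  5. (y7 OR y8) — y8 is true.
  6. (NOT y2 OR NOT y4 OR y1) — y1 is true.
  7. (y5 OR y7 OR NOT y8) — y7 is true.
  8. (NOT y5 OR y6 OR y3) — y3 is true.
  9. (y7 OR NOT y5 OR NOT y2) — NOT y5 is true.
  10. (NOT y2 OR NOT y9 OR NOT y8) — NOT y2 is true.
  11. (y9 OR y8 OR NOT y3) — y8 is true.
  12. (y3 OR NOT y9 OR y2) — y3 is true.
  13. (NOT y3 OR y7) — y7 is true.
  14. (NOT y5 OR NOT y6 OR y2) — NOT y5 is true.
  15. (NOT y5 OR NOT y4) — NOT y5 is true.
  16. (NOT y9 OR y1) — y1 is true.
  17. (NOT y9 OR y6 OR NOT y3) — y6 is true.
  18. (y5 OR NOT y2) — NOT y2 is true.
  19. (y2 OR NOT y5 OR y1) — y1 is true.
  20. (NOT y4 OR y6) — NOT y4 is true.
  21. (NOT y8 OR y3 OR NOT y2) — y3 is true.
  22. (y8 OR y4) — y8 is true.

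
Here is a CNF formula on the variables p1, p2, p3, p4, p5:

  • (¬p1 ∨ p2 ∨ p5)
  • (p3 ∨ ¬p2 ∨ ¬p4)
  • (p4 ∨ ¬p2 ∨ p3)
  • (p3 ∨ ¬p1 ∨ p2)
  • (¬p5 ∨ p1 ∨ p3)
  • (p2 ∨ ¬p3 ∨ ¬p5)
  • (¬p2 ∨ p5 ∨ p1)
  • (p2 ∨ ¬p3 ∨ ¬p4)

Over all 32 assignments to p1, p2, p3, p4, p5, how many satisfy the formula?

9

Case analysis on p2 and p3:
  p2=1, p3=1: p4 free; 3 ways for (p1,p5) × 2^1 = 6.
  p2=1, p3=0: a clause becomes empty — 0.
  p2=0, p3=1: remaining (p1,p4,p5) ∈ {(0,0,0)} — 1.
  p2=0, p3=0: remaining (p1,p4,p5) ∈ {(0,0,0); (0,1,0)} — 2.
Total: 6 + 0 + 1 + 2 = 9.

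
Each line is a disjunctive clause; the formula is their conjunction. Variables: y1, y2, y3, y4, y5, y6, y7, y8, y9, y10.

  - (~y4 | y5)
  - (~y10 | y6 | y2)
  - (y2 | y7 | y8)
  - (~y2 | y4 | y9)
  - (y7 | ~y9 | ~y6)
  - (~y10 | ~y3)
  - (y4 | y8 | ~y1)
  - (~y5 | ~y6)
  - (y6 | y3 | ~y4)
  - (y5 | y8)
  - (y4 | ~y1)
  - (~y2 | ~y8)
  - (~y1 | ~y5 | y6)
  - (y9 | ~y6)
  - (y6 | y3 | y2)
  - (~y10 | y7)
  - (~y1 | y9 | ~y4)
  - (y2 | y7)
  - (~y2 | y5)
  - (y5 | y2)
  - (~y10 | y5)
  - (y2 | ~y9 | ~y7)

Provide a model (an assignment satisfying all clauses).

y1 occurs only negated in the remaining clauses — set y1 = False.
y10 occurs only negated in the remaining clauses — set y10 = False.
Set y2 = True and propagate.
  then y8 is forced to False.
  then y5 is forced to True.
  then y6 is forced to False.
The remaining clauses are satisfied by y3 = True, y4 = False, y7 = True, y9 = True.
Every clause has at least one true literal under this assignment.
Check each clause:
  1. (y5 | ~y4) — ~y4 is true.
  2. (y6 | y2 | ~y10) — y2 is true.
  3. (y7 | y2 | y8) — y2 is true.
  4. (y9 | ~y2 | y4) — y9 is true.
  5. (y7 | ~y6 | ~y9) — ~y6 is true.
  6. (~y10 | ~y3) — ~y10 is true.
  7. (y8 | y4 | ~y1) — ~y1 is true.
  8. (~y6 | ~y5) — ~y6 is true.
  9. (y6 | ~y4 | y3) — y3 is true.
  10. (y5 | y8) — y5 is true.
  11. (~y1 | y4) — ~y1 is true.
  12. (~y2 | ~y8) — ~y8 is true.
  13. (~y1 | ~y5 | y6) — ~y1 is true.
  14. (~y6 | y9) — y9 is true.
  15. (y3 | y6 | y2) — y2 is true.
  16. (y7 | ~y10) — ~y10 is true.
  17. (y9 | ~y4 | ~y1) — y9 is true.
  18. (y2 | y7) — y2 is true.
  19. (y5 | ~y2) — y5 is true.
  20. (y2 | y5) — y2 is true.
  21. (y5 | ~y10) — y5 is true.
  22. (y2 | ~y7 | ~y9) — y2 is true.

y1=F, y2=T, y3=T, y4=F, y5=T, y6=F, y7=T, y8=F, y9=T, y10=F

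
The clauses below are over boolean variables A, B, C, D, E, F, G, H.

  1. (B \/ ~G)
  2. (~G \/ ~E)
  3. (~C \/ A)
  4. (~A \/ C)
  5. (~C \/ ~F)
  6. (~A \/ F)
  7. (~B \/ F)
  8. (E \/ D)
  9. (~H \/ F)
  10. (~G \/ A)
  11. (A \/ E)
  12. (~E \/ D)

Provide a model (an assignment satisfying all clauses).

A=False, B=False, C=False, D=True, E=True, F=True, G=False, H=False

Check each clause:
  1. (B \/ ~G) — ~G is true.
  2. (~G \/ ~E) — ~G is true.
  3. (~C \/ A) — ~C is true.
  4. (~A \/ C) — ~A is true.
  5. (~F \/ ~C) — ~C is true.
  6. (F \/ ~A) — ~A is true.
  7. (~B \/ F) — F is true.
  8. (E \/ D) — D is true.
  9. (~H \/ F) — ~H is true.
  10. (~G \/ A) — ~G is true.
  11. (A \/ E) — E is true.
  12. (~E \/ D) — D is true.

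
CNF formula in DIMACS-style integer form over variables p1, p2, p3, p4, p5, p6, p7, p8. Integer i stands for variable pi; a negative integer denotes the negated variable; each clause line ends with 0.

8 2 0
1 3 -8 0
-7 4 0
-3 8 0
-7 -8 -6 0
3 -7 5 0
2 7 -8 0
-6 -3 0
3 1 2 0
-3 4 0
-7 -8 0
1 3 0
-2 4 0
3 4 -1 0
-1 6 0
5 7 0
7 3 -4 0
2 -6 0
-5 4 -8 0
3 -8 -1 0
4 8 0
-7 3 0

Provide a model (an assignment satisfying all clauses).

p1=F, p2=T, p3=T, p4=T, p5=T, p6=F, p7=F, p8=T

Try p1 = False.
  then p3 is forced to True.
  then p8 is forced to True.
  then p6 is forced to False.
  then p4 is forced to True.
  then p7 is forced to False.
  then p2 is forced to True.
  then p5 is forced to True.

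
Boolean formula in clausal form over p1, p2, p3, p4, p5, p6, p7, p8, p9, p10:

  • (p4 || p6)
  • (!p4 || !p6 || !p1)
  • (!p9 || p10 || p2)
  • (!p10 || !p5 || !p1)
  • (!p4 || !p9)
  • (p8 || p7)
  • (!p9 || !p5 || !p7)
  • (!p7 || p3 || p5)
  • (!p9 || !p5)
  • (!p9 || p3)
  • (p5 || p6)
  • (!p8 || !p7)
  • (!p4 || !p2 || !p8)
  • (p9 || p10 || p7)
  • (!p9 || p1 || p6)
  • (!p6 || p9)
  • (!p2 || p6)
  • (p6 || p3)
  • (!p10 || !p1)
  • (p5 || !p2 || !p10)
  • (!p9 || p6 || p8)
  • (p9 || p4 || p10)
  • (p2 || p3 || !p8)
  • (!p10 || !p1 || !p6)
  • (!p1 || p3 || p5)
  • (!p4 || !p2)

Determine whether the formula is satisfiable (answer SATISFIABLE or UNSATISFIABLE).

SATISFIABLE

p3 occurs only positively in the remaining clauses — set p3 = True.
Set p1 = False and propagate.
Set p2 = False and propagate.
Try p4 = False.
  then p6 is forced to True.
  then p9 is forced to True.
  then p10 is forced to True.
  then p5 is forced to False.
The remaining clauses are satisfied by p7 = False, p8 = True.
So p1=F, p2=F, p3=T, p4=F, p5=F, p6=T, p7=F, p8=T, p9=T, p10=T is a satisfying assignment.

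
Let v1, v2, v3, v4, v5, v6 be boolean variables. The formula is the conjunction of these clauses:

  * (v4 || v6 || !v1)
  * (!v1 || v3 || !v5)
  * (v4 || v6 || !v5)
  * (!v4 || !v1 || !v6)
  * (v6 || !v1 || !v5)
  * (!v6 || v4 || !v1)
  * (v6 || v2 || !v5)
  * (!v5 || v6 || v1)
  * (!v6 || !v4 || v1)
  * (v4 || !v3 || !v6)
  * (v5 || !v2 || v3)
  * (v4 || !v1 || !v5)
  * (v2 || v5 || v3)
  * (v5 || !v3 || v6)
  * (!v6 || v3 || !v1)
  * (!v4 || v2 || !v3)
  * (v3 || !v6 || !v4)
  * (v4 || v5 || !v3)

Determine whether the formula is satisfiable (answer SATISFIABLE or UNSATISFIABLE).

Set v1 = False and propagate.
The remaining clauses are satisfied by v2 = True, v3 = False, v4 = False, v5 = True, v6 = True.
Every clause has at least one true literal under this assignment.
So v1=0, v2=1, v3=0, v4=0, v5=1, v6=1 is a satisfying assignment.

SATISFIABLE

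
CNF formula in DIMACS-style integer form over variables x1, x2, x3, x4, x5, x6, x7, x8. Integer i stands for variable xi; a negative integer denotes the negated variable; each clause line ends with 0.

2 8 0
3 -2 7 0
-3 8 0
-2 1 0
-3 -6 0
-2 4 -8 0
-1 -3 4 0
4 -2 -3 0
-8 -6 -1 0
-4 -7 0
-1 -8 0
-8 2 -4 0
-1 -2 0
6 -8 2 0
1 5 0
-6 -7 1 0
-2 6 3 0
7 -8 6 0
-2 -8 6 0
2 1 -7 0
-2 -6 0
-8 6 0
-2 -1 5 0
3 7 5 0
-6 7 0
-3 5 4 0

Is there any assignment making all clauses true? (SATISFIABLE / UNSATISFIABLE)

x2 = True:
  propagation gives x1=True; an empty clause results — contradiction.
x2 = False:
  propagation gives x8=True, x1=False, x4=False, x6=True; an empty clause results — contradiction.
Every branch closes, so no satisfying assignment exists.

UNSATISFIABLE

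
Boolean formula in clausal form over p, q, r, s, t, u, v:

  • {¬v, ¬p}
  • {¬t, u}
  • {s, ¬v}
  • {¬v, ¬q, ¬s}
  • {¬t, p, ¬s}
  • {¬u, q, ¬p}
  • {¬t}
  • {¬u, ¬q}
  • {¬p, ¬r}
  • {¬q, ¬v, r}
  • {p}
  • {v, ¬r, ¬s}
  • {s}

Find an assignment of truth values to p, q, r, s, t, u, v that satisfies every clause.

p=1, q=1, r=0, s=1, t=0, u=0, v=0

(¬t) is a unit clause, so t = False.
The clause (p) is unit: p must be True.
(¬v) is a unit clause, so v = False.
The clause (¬r) is unit: r must be False.
The clause (s) is unit: s must be True.
u occurs only negated in the remaining clauses — set u = False.
q is now unconstrained; take q = True.
Every clause has at least one true literal under this assignment.
Check each clause:
  1. {¬v, ¬p} — ¬v is true.
  2. {¬t, u} — ¬t is true.
  3. {¬v, s} — ¬v is true.
  4. {¬s, ¬q, ¬v} — ¬v is true.
  5. {¬t, ¬s, p} — p is true.
  6. {q, ¬u, ¬p} — q is true.
  7. {¬t} — ¬t is true.
  8. {¬q, ¬u} — ¬u is true.
  9. {¬r, ¬p} — ¬r is true.
  10. {¬v, ¬q, r} — ¬v is true.
  11. {p} — p is true.
  12. {¬s, v, ¬r} — ¬r is true.
  13. {s} — s is true.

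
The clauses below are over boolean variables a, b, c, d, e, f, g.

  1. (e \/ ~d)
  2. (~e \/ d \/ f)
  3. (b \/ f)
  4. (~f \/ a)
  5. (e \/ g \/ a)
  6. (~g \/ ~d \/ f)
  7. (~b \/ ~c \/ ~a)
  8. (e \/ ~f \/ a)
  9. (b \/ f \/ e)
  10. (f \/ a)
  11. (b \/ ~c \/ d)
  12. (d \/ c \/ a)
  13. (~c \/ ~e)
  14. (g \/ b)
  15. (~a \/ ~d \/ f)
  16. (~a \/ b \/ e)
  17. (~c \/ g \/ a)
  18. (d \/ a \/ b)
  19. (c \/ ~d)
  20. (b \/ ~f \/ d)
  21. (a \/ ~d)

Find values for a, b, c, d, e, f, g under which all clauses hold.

a=True, b=True, c=False, d=False, e=False, f=False, g=False

Check each clause:
  1. (~d \/ e) — ~d is true.
  2. (d \/ ~e \/ f) — ~e is true.
  3. (b \/ f) — b is true.
  4. (a \/ ~f) — a is true.
  5. (a \/ g \/ e) — a is true.
  6. (~g \/ ~d \/ f) — ~g is true.
  7. (~a \/ ~c \/ ~b) — ~c is true.
  8. (~f \/ e \/ a) — a is true.
  9. (f \/ b \/ e) — b is true.
  10. (a \/ f) — a is true.
  11. (~c \/ d \/ b) — b is true.
  12. (d \/ c \/ a) — a is true.
  13. (~c \/ ~e) — ~e is true.
  14. (g \/ b) — b is true.
  15. (~a \/ f \/ ~d) — ~d is true.
  16. (e \/ ~a \/ b) — b is true.
  17. (g \/ ~c \/ a) — a is true.
  18. (b \/ a \/ d) — a is true.
  19. (c \/ ~d) — ~d is true.
  20. (b \/ ~f \/ d) — b is true.
  21. (a \/ ~d) — a is true.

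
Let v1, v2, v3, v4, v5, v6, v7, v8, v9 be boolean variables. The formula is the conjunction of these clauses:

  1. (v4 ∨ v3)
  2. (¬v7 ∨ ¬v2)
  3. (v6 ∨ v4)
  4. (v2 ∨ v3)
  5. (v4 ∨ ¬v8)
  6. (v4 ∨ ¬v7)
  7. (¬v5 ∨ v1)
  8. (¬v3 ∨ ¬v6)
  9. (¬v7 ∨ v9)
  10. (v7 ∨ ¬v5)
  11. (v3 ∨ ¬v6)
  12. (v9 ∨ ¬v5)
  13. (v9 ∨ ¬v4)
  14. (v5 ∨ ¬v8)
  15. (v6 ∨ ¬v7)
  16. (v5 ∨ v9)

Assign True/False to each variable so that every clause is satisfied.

v1 = T  v2 = T  v3 = F  v4 = T  v5 = F  v6 = F  v7 = F  v8 = F  v9 = T

Check each clause:
  1. (v4 ∨ v3) — v4 is true.
  2. (¬v7 ∨ ¬v2) — ¬v7 is true.
  3. (v4 ∨ v6) — v4 is true.
  4. (v2 ∨ v3) — v2 is true.
  5. (v4 ∨ ¬v8) — ¬v8 is true.
  6. (v4 ∨ ¬v7) — ¬v7 is true.
  7. (v1 ∨ ¬v5) — v1 is true.
  8. (¬v3 ∨ ¬v6) — ¬v6 is true.
  9. (v9 ∨ ¬v7) — ¬v7 is true.
  10. (v7 ∨ ¬v5) — ¬v5 is true.
  11. (¬v6 ∨ v3) — ¬v6 is true.
  12. (¬v5 ∨ v9) — v9 is true.
  13. (v9 ∨ ¬v4) — v9 is true.
  14. (¬v8 ∨ v5) — ¬v8 is true.
  15. (v6 ∨ ¬v7) — ¬v7 is true.
  16. (v5 ∨ v9) — v9 is true.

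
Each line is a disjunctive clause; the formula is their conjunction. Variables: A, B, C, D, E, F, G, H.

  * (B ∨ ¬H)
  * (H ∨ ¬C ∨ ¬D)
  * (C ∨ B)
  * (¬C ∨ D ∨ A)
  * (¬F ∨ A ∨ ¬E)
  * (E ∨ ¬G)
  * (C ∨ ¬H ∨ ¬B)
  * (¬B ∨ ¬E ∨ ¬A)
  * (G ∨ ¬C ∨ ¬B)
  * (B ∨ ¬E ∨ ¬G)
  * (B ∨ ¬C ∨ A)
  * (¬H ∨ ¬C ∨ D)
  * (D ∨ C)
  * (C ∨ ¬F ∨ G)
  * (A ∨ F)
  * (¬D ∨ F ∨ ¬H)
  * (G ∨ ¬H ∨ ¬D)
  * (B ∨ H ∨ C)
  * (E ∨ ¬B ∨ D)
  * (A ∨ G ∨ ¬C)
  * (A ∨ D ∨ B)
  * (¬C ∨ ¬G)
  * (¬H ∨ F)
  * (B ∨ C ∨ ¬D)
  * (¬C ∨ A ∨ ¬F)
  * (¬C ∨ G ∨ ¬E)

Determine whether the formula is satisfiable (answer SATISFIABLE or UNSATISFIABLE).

SATISFIABLE

Branch on A: take A = True.
The remaining clauses are satisfied by B = False, C = True, D = False, E = False, F = True, G = False, H = False.
So A=True, B=False, C=True, D=False, E=False, F=True, G=False, H=False is a satisfying assignment.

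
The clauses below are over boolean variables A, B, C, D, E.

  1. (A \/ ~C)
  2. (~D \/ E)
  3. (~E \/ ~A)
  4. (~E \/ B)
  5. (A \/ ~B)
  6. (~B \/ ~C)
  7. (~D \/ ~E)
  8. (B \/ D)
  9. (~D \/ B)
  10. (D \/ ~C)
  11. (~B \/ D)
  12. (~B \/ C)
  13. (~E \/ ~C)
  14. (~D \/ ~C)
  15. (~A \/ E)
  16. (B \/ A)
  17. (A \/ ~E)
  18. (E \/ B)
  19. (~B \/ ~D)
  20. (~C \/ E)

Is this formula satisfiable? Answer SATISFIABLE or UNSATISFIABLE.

UNSATISFIABLE

B = True:
  propagation gives A=True, E=False; an empty clause results — contradiction.
B = False:
  propagation gives E=False; an empty clause results — contradiction.
Every branch closes, so no satisfying assignment exists.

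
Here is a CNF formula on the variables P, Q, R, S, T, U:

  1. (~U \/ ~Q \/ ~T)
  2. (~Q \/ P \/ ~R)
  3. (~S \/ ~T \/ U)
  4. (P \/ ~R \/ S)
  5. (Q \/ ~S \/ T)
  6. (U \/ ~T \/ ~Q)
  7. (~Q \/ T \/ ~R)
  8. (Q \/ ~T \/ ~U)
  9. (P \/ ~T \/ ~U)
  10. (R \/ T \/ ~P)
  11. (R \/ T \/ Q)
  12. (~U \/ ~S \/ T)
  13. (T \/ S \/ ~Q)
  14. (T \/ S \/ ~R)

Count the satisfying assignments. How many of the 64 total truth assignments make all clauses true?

4

The models are:
  P=F Q=F R=F S=F T=T U=F
  P=F Q=T R=F S=T T=F U=F
  P=T Q=F R=F S=F T=T U=F
  P=T Q=F R=T S=F T=T U=F
That's 4 in total.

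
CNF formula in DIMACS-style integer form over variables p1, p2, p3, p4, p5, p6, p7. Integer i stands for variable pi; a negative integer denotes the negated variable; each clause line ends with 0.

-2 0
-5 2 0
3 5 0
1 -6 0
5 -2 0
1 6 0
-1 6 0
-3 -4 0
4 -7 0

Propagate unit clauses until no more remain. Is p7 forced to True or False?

False

Unit clause (~p2) sets p2 = False.
(~p5 \/ p2): since p2 = False, the clause reduces to (~p5). p5 = False.
In (p3 \/ p5), p5 is now false; p3 must hold, so p3 = True.
From (~p3 \/ ~p4) and p3 = True: p4 = False.
In (p4 \/ ~p7), p4 is now false; ~p7 must hold, so p7 = False.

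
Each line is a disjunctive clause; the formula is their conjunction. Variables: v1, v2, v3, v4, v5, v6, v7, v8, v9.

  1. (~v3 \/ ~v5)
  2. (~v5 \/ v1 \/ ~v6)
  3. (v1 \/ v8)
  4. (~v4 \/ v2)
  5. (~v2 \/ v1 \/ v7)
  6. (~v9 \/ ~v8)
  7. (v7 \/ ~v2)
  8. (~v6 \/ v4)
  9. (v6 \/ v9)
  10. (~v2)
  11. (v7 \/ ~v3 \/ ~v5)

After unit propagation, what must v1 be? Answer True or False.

True

Unit clause (~v2) sets v2 = False.
(v2 \/ ~v4): since v2 = False, the clause reduces to (~v4). v4 = False.
(~v6 \/ v4) with v4 = False leaves only ~v6, so v6 = False.
(v6 \/ v9) with v6 = False leaves only v9, so v9 = True.
(~v9 \/ ~v8): since v9 = True, the clause reduces to (~v8). v8 = False.
(v8 \/ v1) with v8 = False leaves only v1, so v1 = True.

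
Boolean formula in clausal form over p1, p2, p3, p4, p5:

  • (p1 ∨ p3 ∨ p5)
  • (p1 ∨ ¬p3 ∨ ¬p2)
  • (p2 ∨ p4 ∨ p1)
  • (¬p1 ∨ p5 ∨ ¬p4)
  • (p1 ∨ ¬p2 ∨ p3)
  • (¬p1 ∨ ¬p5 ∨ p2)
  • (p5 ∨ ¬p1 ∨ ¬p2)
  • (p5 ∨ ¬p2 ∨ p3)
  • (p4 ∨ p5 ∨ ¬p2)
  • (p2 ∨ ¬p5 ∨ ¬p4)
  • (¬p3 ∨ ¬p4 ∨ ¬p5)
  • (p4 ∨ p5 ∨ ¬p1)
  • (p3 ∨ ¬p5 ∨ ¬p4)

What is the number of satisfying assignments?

3

The models are:
  p1=0 p2=0 p3=1 p4=1 p5=0
  p1=1 p2=1 p3=0 p4=0 p5=1
  p1=1 p2=1 p3=1 p4=0 p5=1
That's 3 in total.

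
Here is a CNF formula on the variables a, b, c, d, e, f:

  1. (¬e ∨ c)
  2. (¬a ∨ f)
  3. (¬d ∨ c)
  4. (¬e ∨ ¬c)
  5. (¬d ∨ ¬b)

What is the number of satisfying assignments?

15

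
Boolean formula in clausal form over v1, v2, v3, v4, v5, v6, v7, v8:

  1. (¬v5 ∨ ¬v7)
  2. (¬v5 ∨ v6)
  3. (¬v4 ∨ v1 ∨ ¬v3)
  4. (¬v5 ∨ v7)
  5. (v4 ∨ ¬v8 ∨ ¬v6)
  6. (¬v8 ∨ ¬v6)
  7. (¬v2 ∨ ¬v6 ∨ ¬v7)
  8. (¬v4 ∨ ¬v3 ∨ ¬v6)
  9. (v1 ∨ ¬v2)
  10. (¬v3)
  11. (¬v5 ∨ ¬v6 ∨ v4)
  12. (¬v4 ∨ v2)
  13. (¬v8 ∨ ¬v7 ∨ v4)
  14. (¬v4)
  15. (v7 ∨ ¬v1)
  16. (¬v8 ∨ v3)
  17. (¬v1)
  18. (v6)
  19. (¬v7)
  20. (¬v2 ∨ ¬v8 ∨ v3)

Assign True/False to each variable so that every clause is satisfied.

(¬v3) is a unit clause, so v3 = False.
(¬v4) is a unit clause, so v4 = False.
(¬v8) is a unit clause, so v8 = False.
Unit propagation: (¬v1) forces v1 = False.
Unit propagation: (¬v2) forces v2 = False.
The clause (v6) is unit: v6 must be True.
The clause (¬v5) is unit: v5 must be False.
Unit propagation: (¬v7) forces v7 = False.

v1=False, v2=False, v3=False, v4=False, v5=False, v6=True, v7=False, v8=False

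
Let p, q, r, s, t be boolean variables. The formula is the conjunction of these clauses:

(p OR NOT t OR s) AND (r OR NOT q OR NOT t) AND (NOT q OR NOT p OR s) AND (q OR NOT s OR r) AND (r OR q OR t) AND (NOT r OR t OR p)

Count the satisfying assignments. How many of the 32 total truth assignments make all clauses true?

12

Split on q, then r.
  q=T, r=T: remaining (p,s,t) ∈ {(F,T,T); (T,T,F); (T,T,T)} — 3.
  q=T, r=F: remaining (p,s,t) ∈ {(F,F,F); (F,T,F); (T,T,F)} — 3.
  q=F, r=T: 5 of the 8 assignments to (p,s,t) work.
  q=F, r=F: remaining (p,s,t) ∈ {(T,F,T)} — 1.
Total: 3 + 3 + 5 + 1 = 12.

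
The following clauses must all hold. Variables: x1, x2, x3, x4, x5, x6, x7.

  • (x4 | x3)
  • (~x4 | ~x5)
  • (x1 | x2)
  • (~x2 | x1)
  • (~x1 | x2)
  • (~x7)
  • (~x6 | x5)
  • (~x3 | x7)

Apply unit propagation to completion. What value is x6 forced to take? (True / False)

False

Unit clause (~x7) sets x7 = False.
(~x3 | x7) with x7 = False leaves only ~x3, so x3 = False.
(x3 | x4): since x3 = False, the clause reduces to (x4). x4 = True.
(~x4 | ~x5) with x4 = True leaves only ~x5, so x5 = False.
From (x5 | ~x6) and x5 = False: x6 = False.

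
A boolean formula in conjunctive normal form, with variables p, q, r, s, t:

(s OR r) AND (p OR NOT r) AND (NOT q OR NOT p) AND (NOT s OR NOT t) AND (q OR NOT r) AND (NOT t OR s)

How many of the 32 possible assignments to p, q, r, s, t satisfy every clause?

The models are:
  p=0 q=0 r=0 s=1 t=0
  p=0 q=1 r=0 s=1 t=0
  p=1 q=0 r=0 s=1 t=0
That's 3 in total.

3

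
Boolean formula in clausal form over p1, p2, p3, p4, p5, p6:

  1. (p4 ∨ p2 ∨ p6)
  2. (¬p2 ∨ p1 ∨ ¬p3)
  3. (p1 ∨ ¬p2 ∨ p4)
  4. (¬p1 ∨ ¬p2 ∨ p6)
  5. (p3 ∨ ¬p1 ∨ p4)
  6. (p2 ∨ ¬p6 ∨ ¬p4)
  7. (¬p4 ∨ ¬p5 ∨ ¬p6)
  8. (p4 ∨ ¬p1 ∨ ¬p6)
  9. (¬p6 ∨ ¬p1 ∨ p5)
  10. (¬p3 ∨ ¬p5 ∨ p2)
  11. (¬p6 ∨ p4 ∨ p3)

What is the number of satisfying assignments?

10

Case analysis on p4 and p6:
  p4=T, p6=T: remaining (p1,p2,p3,p5) ∈ {(F,T,F,F)} — 1.
  p4=T, p6=F: 8 of the 16 assignments to (p1,p2,p3,p5) work.
  p4=F, p6=T: remaining (p1,p2,p3,p5) ∈ {(F,F,T,F)} — 1.
  p4=F, p6=F: a clause becomes empty — 0.
Total: 1 + 8 + 1 + 0 = 10.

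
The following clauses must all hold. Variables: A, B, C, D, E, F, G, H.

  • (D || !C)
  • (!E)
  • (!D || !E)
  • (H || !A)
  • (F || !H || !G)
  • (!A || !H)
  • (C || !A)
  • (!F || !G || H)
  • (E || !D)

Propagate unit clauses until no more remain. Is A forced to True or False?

False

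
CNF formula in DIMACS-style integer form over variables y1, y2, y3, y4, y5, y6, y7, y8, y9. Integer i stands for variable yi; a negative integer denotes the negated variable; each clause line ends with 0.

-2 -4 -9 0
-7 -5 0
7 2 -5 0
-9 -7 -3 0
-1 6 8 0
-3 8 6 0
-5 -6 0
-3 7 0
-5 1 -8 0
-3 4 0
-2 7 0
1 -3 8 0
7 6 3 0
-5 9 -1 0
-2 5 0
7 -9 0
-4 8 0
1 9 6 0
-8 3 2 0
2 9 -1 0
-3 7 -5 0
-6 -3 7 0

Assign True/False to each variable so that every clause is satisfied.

y1=False, y2=False, y3=False, y4=False, y5=False, y6=True, y7=True, y8=False, y9=True

Check each clause:
  1. (~y4 \/ ~y9 \/ ~y2) — ~y4 is true.
  2. (~y7 \/ ~y5) — ~y5 is true.
  3. (y7 \/ ~y5 \/ y2) — ~y5 is true.
  4. (~y9 \/ ~y3 \/ ~y7) — ~y3 is true.
  5. (y6 \/ y8 \/ ~y1) — ~y1 is true.
  6. (~y3 \/ y8 \/ y6) — ~y3 is true.
  7. (~y6 \/ ~y5) — ~y5 is true.
  8. (~y3 \/ y7) — ~y3 is true.
  9. (~y5 \/ ~y8 \/ y1) — ~y8 is true.
  10. (y4 \/ ~y3) — ~y3 is true.
  11. (y7 \/ ~y2) — ~y2 is true.
  12. (y8 \/ y1 \/ ~y3) — ~y3 is true.
  13. (y7 \/ y6 \/ y3) — y6 is true.
  14. (~y1 \/ ~y5 \/ y9) — y9 is true.
  15. (y5 \/ ~y2) — ~y2 is true.
  16. (~y9 \/ y7) — y7 is true.
  17. (~y4 \/ y8) — ~y4 is true.
  18. (y1 \/ y9 \/ y6) — y9 is true.
  19. (y2 \/ ~y8 \/ y3) — ~y8 is true.
  20. (y2 \/ ~y1 \/ y9) — y9 is true.
  21. (~y5 \/ ~y3 \/ y7) — ~y5 is true.
  22. (~y6 \/ ~y3 \/ y7) — ~y3 is true.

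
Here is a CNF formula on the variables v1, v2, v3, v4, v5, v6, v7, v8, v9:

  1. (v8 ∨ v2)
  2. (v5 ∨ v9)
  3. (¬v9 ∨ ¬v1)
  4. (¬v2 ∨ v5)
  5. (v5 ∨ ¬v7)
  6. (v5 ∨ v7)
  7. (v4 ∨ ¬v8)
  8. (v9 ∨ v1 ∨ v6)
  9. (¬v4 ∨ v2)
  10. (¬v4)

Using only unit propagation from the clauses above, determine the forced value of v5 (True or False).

True

(¬v4) is a unit clause: v4 = False.
From (v4 ∨ ¬v8) and v4 = False: v8 = False.
From (v8 ∨ v2) and v8 = False: v2 = True.
From (v5 ∨ ¬v2) and v2 = True: v5 = True.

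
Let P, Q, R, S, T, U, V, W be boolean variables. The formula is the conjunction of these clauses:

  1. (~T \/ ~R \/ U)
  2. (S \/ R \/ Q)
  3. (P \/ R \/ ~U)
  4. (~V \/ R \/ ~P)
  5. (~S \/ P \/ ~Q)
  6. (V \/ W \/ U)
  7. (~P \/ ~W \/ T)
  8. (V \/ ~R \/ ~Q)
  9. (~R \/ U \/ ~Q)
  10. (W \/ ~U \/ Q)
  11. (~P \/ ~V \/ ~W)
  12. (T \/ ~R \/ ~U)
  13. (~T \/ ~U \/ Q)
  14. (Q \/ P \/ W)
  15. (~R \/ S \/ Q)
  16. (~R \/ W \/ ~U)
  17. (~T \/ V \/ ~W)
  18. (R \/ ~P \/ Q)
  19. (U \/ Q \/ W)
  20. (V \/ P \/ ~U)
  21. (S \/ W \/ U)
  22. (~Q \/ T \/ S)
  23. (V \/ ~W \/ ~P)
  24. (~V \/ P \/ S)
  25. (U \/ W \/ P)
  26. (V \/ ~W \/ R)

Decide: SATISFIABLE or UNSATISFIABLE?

Set P = False and propagate.
Try Q = False.
  then W is forced to True.
Set R = True and propagate.
  then S is forced to True.
The remaining clauses are satisfied by T = False, U = False, V = True.
So P=False  Q=False  R=True  S=True  T=False  U=False  V=True  W=True is a satisfying assignment.

SATISFIABLE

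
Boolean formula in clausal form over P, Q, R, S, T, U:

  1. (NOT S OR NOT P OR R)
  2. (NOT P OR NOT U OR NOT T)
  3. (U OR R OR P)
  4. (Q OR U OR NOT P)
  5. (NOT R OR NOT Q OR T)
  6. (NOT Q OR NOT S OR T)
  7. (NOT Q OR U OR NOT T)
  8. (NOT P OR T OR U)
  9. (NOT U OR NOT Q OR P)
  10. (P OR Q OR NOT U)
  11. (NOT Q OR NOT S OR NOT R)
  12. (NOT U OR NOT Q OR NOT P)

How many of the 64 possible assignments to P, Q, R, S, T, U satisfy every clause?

The models are:
  P=F Q=F R=T S=F T=F U=F
  P=F Q=F R=T S=F T=T U=F
  P=F Q=F R=T S=T T=F U=F
  P=F Q=F R=T S=T T=T U=F
  P=T Q=F R=F S=F T=F U=T
  P=T Q=F R=T S=F T=F U=T
  P=T Q=F R=T S=T T=F U=T
Count: 7.

7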